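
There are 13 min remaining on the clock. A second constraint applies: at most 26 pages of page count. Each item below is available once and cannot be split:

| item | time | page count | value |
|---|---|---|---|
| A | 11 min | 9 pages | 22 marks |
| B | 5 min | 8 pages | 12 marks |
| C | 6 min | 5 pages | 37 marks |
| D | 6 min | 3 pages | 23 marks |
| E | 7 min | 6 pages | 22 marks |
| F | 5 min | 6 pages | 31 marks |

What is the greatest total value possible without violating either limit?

Feasible sets respecting both limits:
- C+F: time 11, page count 11, value 68
- C+D: time 12, page count 8, value 60
- C+E: time 13, page count 11, value 59
Best: 68 marks.

68 marks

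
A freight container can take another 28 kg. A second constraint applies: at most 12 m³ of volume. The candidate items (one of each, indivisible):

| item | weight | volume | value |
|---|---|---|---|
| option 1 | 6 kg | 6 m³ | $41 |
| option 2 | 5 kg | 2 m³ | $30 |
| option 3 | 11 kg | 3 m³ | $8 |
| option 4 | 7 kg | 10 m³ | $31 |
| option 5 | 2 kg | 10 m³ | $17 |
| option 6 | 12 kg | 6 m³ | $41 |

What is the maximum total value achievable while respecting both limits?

$82

Feasible sets respecting both limits:
- option 1+option 6: weight 18, volume 12, value 82
- option 1+option 2+option 3: weight 22, volume 11, value 79
- option 2+option 3+option 6: weight 28, volume 11, value 79
- option 1+option 2: weight 11, volume 8, value 71
Best: $82.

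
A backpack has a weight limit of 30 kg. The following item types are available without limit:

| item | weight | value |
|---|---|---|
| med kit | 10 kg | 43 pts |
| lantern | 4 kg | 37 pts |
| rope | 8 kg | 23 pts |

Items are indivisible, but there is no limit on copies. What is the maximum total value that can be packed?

259 pts

Best value-per-unit is lantern at 37/4, and filling with it alone uses weight 7×4=28. No mix of the others beats 7×37 = 259.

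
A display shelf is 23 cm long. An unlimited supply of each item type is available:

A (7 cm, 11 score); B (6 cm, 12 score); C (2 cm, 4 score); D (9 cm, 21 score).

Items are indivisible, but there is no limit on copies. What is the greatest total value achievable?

50 score

Best value-per-unit is D at 21/9; filling with it alone gives 2×21 = 42.
Optimal mix: 2×C + 2×D → length 22, value 50.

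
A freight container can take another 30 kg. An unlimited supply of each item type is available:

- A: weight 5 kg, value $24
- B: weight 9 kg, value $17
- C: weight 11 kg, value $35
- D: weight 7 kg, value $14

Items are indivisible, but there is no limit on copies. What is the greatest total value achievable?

Best value-per-unit is A at 24/5, and filling with it alone uses weight 6×5=30. No mix of the others beats 6×24 = 144.

$144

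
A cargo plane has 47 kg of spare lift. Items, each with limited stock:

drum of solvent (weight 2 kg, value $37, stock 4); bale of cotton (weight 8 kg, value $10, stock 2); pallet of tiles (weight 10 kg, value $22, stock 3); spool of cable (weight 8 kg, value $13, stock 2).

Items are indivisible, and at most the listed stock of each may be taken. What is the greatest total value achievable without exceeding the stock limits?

$227

Best selections within weight 47 and stock limits:
- 4×drum of solvent + 3×pallet of tiles + 1×spool of cable: weight 46, value 227
- 4×drum of solvent + 1×bale of cotton + 3×pallet of tiles: weight 46, value 224
Best: $227.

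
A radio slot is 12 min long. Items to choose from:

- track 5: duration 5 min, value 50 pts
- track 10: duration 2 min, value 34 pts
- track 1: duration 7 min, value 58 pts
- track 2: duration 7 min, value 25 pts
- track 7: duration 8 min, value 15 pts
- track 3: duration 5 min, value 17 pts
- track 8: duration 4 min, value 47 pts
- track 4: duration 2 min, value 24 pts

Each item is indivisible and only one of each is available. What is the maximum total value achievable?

Check high-value combinations within 12 min:
- track 5+track 10+track 8: duration 5+2+4=11, value 50+34+47=131
- track 5+track 8+track 4: duration 5+4+2=11, value 50+47+24=121
- track 10+track 1+track 4: duration 2+7+2=11, value 34+58+24=116
- track 5+track 10+track 4: duration 5+2+2=9, value 50+34+24=108
Best: 131 pts.

131 pts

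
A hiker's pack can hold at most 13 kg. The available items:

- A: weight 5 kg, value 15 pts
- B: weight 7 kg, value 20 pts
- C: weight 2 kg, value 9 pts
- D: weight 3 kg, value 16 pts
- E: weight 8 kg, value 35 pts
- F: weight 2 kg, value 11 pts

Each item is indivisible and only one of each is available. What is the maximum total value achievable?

62 pts

Check high-value combinations within 13 kg:
- D+E+F: weight 3+8+2=13, value 16+35+11=62
- C+D+E: weight 2+3+8=13, value 9+16+35=60
- C+E+F: weight 2+8+2=12, value 9+35+11=55
- D+E: weight 3+8=11, value 16+35=51
- A+C+D+F: weight 5+2+3+2=12, value 15+9+16+11=51
Best: 62 pts.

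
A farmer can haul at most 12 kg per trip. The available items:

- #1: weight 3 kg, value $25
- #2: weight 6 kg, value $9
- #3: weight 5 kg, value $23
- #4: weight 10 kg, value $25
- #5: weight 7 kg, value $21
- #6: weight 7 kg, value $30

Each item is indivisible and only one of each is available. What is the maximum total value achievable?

$55

Check high-value combinations within 12 kg:
- #1+#6: weight 3+7=10, value 25+30=55
- #3+#6: weight 5+7=12, value 23+30=53
- #1+#3: weight 3+5=8, value 25+23=48
- #1+#5: weight 3+7=10, value 25+21=46
- #3+#5: weight 5+7=12, value 23+21=44
Best: $55.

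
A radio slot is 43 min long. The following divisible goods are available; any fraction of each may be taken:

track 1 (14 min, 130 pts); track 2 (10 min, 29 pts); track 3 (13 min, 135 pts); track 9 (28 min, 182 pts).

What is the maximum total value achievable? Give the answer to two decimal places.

Take in order of value per unit:
- track 3 (135/13 per unit): all 13 → value 135, running total 135.00
- track 1 (130/14 per unit): all 14 → value 130, running total 265.00
- track 9 (182/28 per unit): 16 of 28 → value 16×182/28 = 104.0000, running total 369.00
Total 369.00.

369.00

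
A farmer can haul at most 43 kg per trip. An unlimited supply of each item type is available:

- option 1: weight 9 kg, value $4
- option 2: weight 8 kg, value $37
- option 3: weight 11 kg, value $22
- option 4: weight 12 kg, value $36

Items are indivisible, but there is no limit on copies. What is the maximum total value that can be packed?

Best value-per-unit is option 2 at 37/8, and filling with it alone uses weight 5×8=40. No mix of the others beats 5×37 = 185.

$185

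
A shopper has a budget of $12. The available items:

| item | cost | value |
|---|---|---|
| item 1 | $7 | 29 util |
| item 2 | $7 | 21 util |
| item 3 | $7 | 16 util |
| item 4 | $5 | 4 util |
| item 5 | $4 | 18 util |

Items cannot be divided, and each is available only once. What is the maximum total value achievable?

47 util

Check high-value combinations within $12:
- item 1+item 5: cost 7+4=11, value 29+18=47
- item 2+item 5: cost 7+4=11, value 21+18=39
- item 3+item 5: cost 7+4=11, value 16+18=34
- item 1+item 4: cost 7+5=12, value 29+4=33
- item 1: cost 7, value 29
Best: 47 util.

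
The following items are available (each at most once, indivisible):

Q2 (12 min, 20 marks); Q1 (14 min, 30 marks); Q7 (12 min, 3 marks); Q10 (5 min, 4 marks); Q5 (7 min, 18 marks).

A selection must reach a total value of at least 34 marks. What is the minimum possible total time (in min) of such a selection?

19

Subsets with value ≥ 34, sorted by total time:
- Q2+Q5: time 19, value 38
- Q1+Q10: time 19, value 34
Minimum time: 19 min.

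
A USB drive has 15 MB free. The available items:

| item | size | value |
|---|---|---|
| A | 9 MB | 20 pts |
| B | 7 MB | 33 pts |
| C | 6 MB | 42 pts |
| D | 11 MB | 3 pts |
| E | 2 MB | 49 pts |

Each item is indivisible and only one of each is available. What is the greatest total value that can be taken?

This is a 0/1 knapsack; check combinations near the capacity.
- B+C+E: size 7+6+2=15, value 33+42+49=124
- C+E: size 6+2=8, value 42+49=91
- B+E: size 7+2=9, value 33+49=82
- B+C: size 7+6=13, value 33+42=75
- A+E: size 9+2=11, value 20+49=69
Best: 124 pts.

124 pts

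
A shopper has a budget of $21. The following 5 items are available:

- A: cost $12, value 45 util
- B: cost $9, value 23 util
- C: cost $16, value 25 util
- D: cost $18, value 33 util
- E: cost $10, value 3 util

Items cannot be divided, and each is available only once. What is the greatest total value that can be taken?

68 util

This is a 0/1 knapsack; check combinations near the capacity.
- A+B: cost 12+9=21, value 45+23=68
- A: cost 12, value 45
- D: cost 18, value 33
Best: 68 util.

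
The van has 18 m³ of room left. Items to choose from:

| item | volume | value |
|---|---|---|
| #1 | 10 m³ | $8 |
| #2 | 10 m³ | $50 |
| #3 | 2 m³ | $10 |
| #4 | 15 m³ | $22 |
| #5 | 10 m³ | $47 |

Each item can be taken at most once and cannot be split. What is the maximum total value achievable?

$60

Check high-value combinations within 18 m³:
- #2+#3: volume 10+2=12, value 50+10=60
- #3+#5: volume 2+10=12, value 10+47=57
- #2: volume 10, value 50
- #5: volume 10, value 47
Best: $60.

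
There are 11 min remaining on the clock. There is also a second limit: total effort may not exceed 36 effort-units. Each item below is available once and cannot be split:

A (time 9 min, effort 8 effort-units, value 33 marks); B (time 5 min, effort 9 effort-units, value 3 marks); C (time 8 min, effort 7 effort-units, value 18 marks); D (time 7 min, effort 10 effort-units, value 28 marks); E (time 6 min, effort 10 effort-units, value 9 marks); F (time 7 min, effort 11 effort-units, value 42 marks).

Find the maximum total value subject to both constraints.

Feasible sets respecting both limits:
- F: time 7, effort 11, value 42
- A: time 9, effort 8, value 33
- D: time 7, effort 10, value 28
- C: time 8, effort 7, value 18
Best: 42 marks.

42 marks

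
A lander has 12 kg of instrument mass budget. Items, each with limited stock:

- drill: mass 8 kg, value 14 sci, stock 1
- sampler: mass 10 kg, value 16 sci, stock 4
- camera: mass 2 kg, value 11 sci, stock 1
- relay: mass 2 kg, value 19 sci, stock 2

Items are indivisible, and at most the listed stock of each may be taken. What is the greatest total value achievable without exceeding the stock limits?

Top feasible selections:
- 1×drill + 2×relay: mass 12, value 52
- 1×camera + 2×relay: mass 6, value 49
- 1×drill + 1×camera + 1×relay: mass 12, value 44
Best: 52 sci.

52 sci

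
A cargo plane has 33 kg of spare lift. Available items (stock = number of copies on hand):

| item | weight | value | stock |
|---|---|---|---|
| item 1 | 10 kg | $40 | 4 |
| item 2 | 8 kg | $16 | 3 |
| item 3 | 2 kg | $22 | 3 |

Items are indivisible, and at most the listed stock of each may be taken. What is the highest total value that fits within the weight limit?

$146

Best selections within weight 33 and stock limits:
- 2×item 1 + 3×item 3: weight 26, value 146
- 3×item 1 + 1×item 3: weight 32, value 142
- 2×item 1 + 1×item 2 + 2×item 3: weight 32, value 140
Best: $146.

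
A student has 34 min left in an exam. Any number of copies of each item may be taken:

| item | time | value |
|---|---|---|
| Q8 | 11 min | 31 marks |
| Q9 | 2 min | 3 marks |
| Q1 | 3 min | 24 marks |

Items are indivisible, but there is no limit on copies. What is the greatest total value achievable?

Best value-per-unit is Q1 at 24/3, and filling with it alone uses time 11×3=33. No mix of the others beats 11×24 = 264.

264 marks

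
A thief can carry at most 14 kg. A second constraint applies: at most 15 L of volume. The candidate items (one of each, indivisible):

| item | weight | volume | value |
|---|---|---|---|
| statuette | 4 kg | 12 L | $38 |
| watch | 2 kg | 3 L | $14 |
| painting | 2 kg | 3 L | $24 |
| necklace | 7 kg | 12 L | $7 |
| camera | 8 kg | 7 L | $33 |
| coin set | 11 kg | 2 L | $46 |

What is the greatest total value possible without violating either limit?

$71

Feasible sets respecting both limits:
- watch+painting+camera: weight 12, volume 13, value 71
- painting+coin set: weight 13, volume 5, value 70
- statuette+painting: weight 6, volume 15, value 62
- watch+coin set: weight 13, volume 5, value 60
Best: $71.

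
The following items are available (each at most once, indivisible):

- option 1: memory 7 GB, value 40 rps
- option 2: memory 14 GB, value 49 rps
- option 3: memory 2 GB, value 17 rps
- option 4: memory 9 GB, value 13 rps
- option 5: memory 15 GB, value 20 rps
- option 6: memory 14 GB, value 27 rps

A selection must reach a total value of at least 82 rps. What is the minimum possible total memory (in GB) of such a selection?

21

Subsets with value ≥ 82, sorted by total memory:
- option 1+option 2: memory 21, value 89
- option 1+option 2+option 3: memory 23, value 106
- option 1+option 3+option 6: memory 23, value 84
Minimum memory: 21 GB.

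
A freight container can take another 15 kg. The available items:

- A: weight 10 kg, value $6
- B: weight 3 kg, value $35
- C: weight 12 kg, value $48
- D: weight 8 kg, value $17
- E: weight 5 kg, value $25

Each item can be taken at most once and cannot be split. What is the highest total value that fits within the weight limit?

$83

Check high-value combinations within 15 kg:
- B+C: weight 3+12=15, value 35+48=83
- B+E: weight 3+5=8, value 35+25=60
- B+D: weight 3+8=11, value 35+17=52
Best: $83.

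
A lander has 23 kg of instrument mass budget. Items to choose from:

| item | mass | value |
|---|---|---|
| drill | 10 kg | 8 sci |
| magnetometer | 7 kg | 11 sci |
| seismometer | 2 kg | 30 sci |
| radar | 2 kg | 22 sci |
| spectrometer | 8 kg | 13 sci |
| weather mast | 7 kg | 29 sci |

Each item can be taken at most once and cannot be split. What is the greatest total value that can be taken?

94 sci

Check high-value combinations within 23 kg:
- seismometer+radar+spectrometer+weather mast: mass 2+2+8+7=19, value 30+22+13+29=94
- magnetometer+seismometer+radar+weather mast: mass 7+2+2+7=18, value 11+30+22+29=92
- drill+seismometer+radar+weather mast: mass 10+2+2+7=21, value 8+30+22+29=89
- seismometer+radar+weather mast: mass 2+2+7=11, value 30+22+29=81
- magnetometer+seismometer+radar+spectrometer: mass 7+2+2+8=19, value 11+30+22+13=76
Best: 94 sci.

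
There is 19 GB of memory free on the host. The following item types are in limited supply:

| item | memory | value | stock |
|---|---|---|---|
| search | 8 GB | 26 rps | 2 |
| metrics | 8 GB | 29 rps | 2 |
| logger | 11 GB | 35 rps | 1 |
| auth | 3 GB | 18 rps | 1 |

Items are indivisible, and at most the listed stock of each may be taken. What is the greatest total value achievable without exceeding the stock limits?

76 rps

Best selections within memory 19 and stock limits:
- 2×metrics + 1×auth: memory 19, value 76
- 1×search + 1×metrics + 1×auth: memory 19, value 73
Best: 76 rps.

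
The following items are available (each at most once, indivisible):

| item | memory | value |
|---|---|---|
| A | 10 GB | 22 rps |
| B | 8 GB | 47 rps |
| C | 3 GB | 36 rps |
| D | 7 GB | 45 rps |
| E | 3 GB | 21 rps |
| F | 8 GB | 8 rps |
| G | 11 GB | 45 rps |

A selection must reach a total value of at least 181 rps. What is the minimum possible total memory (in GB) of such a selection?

Subsets with value ≥ 181, sorted by total memory:
- B+C+D+E+G: memory 32, value 194
- B+C+D+F+G: memory 37, value 181
- A+B+C+D+G: memory 39, value 195
Minimum memory: 32 GB.

32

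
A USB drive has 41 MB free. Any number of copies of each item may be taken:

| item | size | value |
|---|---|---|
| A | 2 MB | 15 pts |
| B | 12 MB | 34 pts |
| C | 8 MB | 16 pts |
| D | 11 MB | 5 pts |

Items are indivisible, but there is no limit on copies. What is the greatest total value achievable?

Best value-per-unit is A at 15/2, and filling with it alone uses size 20×2=40. No mix of the others beats 20×15 = 300.

300 pts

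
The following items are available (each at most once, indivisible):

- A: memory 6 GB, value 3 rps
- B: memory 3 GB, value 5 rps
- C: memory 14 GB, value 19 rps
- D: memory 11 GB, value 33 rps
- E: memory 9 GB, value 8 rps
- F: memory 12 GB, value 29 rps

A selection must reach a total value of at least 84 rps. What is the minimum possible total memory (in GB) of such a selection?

Subsets with value ≥ 84, sorted by total memory:
- B+C+D+F: memory 40, value 86
- A+C+D+F: memory 43, value 84
- A+B+C+D+F: memory 46, value 89
- C+D+E+F: memory 46, value 89
Minimum memory: 40 GB.

40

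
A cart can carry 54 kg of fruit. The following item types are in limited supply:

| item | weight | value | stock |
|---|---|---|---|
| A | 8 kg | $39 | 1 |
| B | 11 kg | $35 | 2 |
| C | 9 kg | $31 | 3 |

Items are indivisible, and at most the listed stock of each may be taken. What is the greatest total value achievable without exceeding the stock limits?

$171

Best selections within weight 54 and stock limits:
- 1×A + 2×B + 2×C: weight 48, value 171
- 1×A + 1×B + 3×C: weight 46, value 167
- 2×B + 3×C: weight 49, value 163
- 1×A + 2×B + 1×C: weight 39, value 140
Best: $171.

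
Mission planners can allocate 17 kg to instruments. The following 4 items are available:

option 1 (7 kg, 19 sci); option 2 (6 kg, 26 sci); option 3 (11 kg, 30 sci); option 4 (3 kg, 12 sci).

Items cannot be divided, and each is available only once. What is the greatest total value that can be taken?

57 sci

Check high-value combinations within 17 kg:
- option 1+option 2+option 4: mass 7+6+3=16, value 19+26+12=57
- option 2+option 3: mass 6+11=17, value 26+30=56
- option 1+option 2: mass 7+6=13, value 19+26=45
Best: 57 sci.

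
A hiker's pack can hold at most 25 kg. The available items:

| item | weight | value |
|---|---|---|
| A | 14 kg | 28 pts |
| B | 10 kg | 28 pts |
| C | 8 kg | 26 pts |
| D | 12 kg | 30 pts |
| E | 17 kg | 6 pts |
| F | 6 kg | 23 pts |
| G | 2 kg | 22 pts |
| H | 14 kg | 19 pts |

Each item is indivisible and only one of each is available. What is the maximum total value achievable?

80 pts

Check high-value combinations within 25 kg:
- B+D+G: weight 10+12+2=24, value 28+30+22=80
- C+D+G: weight 8+12+2=22, value 26+30+22=78
- B+C+F: weight 10+8+6=24, value 28+26+23=77
- B+C+G: weight 10+8+2=20, value 28+26+22=76
Best: 80 pts.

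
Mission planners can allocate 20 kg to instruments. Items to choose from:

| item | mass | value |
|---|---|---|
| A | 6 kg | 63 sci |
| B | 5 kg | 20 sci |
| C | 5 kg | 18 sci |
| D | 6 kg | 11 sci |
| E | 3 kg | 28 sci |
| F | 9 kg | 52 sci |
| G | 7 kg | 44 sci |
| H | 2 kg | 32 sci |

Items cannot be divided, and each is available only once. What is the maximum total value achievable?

175 sci

Check high-value combinations within 20 kg:
- A+E+F+H: mass 6+3+9+2=20, value 63+28+52+32=175
- A+E+G+H: mass 6+3+7+2=18, value 63+28+44+32=167
- A+B+G+H: mass 6+5+7+2=20, value 63+20+44+32=159
- A+C+G+H: mass 6+5+7+2=20, value 63+18+44+32=157
Best: 175 sci.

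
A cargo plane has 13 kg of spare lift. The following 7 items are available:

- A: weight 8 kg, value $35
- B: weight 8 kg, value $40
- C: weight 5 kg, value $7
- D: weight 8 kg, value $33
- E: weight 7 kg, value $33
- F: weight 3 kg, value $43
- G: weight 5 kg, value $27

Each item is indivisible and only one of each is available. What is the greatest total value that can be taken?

Check high-value combinations within 13 kg:
- B+F: weight 8+3=11, value 40+43=83
- A+F: weight 8+3=11, value 35+43=78
- C+F+G: weight 5+3+5=13, value 7+43+27=77
- E+F: weight 7+3=10, value 33+43=76
Best: $83.

$83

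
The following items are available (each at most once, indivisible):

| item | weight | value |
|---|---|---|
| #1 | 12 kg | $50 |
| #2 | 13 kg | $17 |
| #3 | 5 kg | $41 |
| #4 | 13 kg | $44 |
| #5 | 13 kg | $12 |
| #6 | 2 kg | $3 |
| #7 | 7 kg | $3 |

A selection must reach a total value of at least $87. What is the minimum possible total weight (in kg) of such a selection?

Subsets with value ≥ 87, sorted by total weight:
- #1+#3: weight 17, value 91
- #1+#3+#6: weight 19, value 94
- #3+#4+#6: weight 20, value 88
- #1+#3+#7: weight 24, value 94
Minimum weight: 17 kg.

17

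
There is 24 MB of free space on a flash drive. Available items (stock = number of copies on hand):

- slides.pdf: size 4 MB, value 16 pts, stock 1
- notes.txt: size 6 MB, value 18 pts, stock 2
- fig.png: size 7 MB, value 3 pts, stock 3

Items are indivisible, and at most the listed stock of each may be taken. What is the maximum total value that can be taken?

55 pts

Top feasible selections:
- 1×slides.pdf + 2×notes.txt + 1×fig.png: size 23, value 55
- 1×slides.pdf + 2×notes.txt: size 16, value 52
- 1×slides.pdf + 1×notes.txt + 2×fig.png: size 24, value 40
Best: 55 pts.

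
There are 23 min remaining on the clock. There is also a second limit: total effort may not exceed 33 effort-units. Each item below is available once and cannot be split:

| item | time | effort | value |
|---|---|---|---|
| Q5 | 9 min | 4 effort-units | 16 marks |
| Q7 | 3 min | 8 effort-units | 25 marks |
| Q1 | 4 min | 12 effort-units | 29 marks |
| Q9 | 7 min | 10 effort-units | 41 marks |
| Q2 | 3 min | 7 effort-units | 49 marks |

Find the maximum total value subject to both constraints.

135 marks

Feasible sets respecting both limits:
- Q5+Q1+Q9+Q2: time 23, effort 33, value 135
- Q5+Q7+Q9+Q2: time 22, effort 29, value 131
- Q5+Q7+Q1+Q2: time 19, effort 31, value 119
- Q1+Q9+Q2: time 14, effort 29, value 119
Best: 135 marks.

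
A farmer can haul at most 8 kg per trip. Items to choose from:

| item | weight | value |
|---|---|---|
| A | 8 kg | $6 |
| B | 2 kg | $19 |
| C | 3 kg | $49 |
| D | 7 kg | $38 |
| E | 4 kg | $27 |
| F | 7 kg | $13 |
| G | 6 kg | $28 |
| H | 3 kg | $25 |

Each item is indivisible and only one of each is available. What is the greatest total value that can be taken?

$93

Check high-value combinations within 8 kg:
- B+C+H: weight 2+3+3=8, value 19+49+25=93
- C+E: weight 3+4=7, value 49+27=76
- C+H: weight 3+3=6, value 49+25=74
- B+C: weight 2+3=5, value 19+49=68
Best: $93.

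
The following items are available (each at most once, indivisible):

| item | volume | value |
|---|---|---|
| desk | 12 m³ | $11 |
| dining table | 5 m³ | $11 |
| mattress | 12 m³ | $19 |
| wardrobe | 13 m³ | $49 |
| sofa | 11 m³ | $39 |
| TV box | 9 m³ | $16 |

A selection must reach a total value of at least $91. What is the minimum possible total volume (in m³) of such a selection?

Subsets with value ≥ 91, sorted by total volume:
- dining table+wardrobe+sofa: volume 29, value 99
- wardrobe+sofa+TV box: volume 33, value 104
- mattress+wardrobe+sofa: volume 36, value 107
- desk+wardrobe+sofa: volume 36, value 99
Minimum volume: 29 m³.

29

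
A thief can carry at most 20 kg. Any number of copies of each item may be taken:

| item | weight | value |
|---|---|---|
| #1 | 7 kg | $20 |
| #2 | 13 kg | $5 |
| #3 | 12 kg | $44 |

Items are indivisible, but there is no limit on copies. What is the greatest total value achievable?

Best value-per-unit is #3 at 44/12; filling with it alone gives 1×44 = 44.
Optimal mix: 1×#1 + 1×#3 → weight 19, value 64.

$64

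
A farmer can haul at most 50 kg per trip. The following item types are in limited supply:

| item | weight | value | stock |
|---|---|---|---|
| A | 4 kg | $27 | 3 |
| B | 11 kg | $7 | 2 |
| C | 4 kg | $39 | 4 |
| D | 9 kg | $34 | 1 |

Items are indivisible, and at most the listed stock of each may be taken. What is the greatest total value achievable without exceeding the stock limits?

$278

Top feasible selections:
- 3×A + 1×B + 4×C + 1×D: weight 48, value 278
- 3×A + 4×C + 1×D: weight 37, value 271
- 2×A + 1×B + 4×C + 1×D: weight 44, value 251
Best: $278.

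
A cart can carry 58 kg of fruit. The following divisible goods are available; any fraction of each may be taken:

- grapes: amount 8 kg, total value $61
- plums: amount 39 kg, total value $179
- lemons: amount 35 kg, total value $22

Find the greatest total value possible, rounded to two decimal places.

246.91

Take in order of value per unit:
- grapes (61/8 per unit): all 8 → value 61, running total 61.00
- plums (179/39 per unit): all 39 → value 179, running total 240.00
- lemons (22/35 per unit): 11 of 35 → value 11×22/35 = 6.9143, running total 246.91
Total 246.91.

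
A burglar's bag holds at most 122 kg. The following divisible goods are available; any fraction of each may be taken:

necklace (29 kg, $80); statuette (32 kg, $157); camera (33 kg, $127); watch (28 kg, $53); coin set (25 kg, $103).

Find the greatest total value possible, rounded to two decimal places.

Take in order of value per unit:
- statuette (157/32 per unit): all 32 → value 157, running total 157.00
- coin set (103/25 per unit): all 25 → value 103, running total 260.00
- camera (127/33 per unit): all 33 → value 127, running total 387.00
- necklace (80/29 per unit): all 29 → value 80, running total 467.00
- watch (53/28 per unit): 3 of 28 → value 3×53/28 = 5.6786, running total 472.68
Total 472.68.

472.68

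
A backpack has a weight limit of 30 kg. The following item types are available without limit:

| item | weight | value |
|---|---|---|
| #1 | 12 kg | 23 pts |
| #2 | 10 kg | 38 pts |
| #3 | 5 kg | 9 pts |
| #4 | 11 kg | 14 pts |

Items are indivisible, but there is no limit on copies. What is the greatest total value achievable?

114 pts

Best value-per-unit is #2 at 38/10, and filling with it alone uses weight 3×10=30. No mix of the others beats 3×38 = 114.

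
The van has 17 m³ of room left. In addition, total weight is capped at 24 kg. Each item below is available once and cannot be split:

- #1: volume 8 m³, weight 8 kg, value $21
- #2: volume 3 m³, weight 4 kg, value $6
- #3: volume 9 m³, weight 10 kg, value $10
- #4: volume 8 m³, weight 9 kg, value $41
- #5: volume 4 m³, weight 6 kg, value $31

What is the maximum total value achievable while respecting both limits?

Feasible sets respecting both limits:
- #2+#4+#5: volume 15, weight 19, value 78
- #4+#5: volume 12, weight 15, value 72
- #1+#4: volume 16, weight 17, value 62
- #1+#2+#5: volume 15, weight 18, value 58
Best: $78.

$78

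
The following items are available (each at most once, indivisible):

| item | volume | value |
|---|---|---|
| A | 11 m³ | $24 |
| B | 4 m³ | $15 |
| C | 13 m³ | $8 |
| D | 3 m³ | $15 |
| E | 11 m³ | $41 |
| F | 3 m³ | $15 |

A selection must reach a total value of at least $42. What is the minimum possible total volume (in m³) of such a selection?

Subsets with value ≥ 42, sorted by total volume:
- B+D+F: volume 10, value 45
- D+E: volume 14, value 56
Minimum volume: 10 m³.

10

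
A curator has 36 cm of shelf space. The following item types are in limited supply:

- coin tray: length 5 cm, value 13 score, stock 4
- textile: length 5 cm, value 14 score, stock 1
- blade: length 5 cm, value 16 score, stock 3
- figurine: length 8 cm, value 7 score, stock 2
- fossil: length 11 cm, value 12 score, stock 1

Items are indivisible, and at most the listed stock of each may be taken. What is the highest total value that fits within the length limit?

Best selections within length 36 and stock limits:
- 3×coin tray + 1×textile + 3×blade: length 35, value 101
- 4×coin tray + 3×blade: length 35, value 100
- 4×coin tray + 1×textile + 2×blade: length 35, value 98
Best: 101 score.

101 score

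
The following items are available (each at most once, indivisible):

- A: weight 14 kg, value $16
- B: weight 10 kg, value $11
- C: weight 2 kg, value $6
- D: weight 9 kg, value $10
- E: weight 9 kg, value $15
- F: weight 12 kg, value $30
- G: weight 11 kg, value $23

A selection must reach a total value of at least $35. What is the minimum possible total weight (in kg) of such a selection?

Subsets with value ≥ 35, sorted by total weight:
- C+F: weight 14, value 36
- E+G: weight 20, value 38
- E+F: weight 21, value 45
- D+F: weight 21, value 40
Minimum weight: 14 kg.

14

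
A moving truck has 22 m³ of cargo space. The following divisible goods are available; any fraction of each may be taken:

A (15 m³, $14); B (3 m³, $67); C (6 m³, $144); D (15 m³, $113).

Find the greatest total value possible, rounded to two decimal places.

Take in order of value per unit:
- C (144/6 per unit): all 6 → value 144, running total 144.00
- B (67/3 per unit): all 3 → value 67, running total 211.00
- D (113/15 per unit): 13 of 15 → value 13×113/15 = 97.9333, running total 308.93
Total 308.93.

308.93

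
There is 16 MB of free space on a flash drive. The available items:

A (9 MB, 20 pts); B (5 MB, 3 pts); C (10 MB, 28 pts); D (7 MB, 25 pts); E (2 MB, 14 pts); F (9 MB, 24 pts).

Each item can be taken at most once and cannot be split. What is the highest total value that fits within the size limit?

Check high-value combinations within 16 MB:
- D+F: size 7+9=16, value 25+24=49
- A+D: size 9+7=16, value 20+25=45
- C+E: size 10+2=12, value 28+14=42
- B+D+E: size 5+7+2=14, value 3+25+14=42
- B+E+F: size 5+2+9=16, value 3+14+24=41
Best: 49 pts.

49 pts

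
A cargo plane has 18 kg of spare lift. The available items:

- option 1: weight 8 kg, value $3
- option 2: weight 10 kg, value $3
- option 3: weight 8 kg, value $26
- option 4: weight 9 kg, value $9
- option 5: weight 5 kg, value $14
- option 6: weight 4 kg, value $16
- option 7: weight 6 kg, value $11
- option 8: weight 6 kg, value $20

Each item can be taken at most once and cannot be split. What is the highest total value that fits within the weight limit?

$62

Check high-value combinations within 18 kg:
- option 3+option 6+option 8: weight 8+4+6=18, value 26+16+20=62
- option 3+option 5+option 6: weight 8+5+4=17, value 26+14+16=56
- option 3+option 6+option 7: weight 8+4+6=18, value 26+16+11=53
Best: $62.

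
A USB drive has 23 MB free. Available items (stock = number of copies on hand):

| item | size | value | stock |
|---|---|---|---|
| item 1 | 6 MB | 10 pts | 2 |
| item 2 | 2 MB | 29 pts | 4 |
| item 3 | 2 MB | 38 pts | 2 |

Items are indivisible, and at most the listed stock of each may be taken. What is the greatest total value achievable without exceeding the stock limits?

Top feasible selections:
- 1×item 1 + 4×item 2 + 2×item 3: size 18, value 202
- 4×item 2 + 2×item 3: size 12, value 192
- 2×item 1 + 3×item 2 + 2×item 3: size 22, value 183
Best: 202 pts.

202 pts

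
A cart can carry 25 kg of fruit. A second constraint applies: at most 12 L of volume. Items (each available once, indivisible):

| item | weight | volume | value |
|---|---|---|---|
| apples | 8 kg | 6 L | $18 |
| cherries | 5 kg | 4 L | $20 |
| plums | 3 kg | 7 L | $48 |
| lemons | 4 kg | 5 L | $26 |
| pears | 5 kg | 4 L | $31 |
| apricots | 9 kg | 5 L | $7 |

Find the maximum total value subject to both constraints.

Feasible sets respecting both limits:
- plums+pears: weight 8, volume 11, value 79
- plums+lemons: weight 7, volume 12, value 74
- cherries+plums: weight 8, volume 11, value 68
Best: $79.

$79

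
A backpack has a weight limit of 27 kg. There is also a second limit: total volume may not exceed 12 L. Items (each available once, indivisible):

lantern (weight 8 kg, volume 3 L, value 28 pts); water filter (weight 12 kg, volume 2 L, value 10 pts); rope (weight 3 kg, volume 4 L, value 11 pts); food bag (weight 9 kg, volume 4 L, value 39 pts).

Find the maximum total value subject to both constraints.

78 pts

Feasible sets respecting both limits:
- lantern+rope+food bag: weight 20, volume 11, value 78
- lantern+food bag: weight 17, volume 7, value 67
- water filter+rope+food bag: weight 24, volume 10, value 60
Best: 78 pts.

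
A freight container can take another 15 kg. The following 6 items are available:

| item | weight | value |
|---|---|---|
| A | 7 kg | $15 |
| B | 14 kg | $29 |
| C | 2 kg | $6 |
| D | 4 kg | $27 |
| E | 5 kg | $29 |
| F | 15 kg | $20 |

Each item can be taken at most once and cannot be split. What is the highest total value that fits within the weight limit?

Check high-value combinations within 15 kg:
- C+D+E: weight 2+4+5=11, value 6+27+29=62
- D+E: weight 4+5=9, value 27+29=56
- A+C+E: weight 7+2+5=14, value 15+6+29=50
- A+C+D: weight 7+2+4=13, value 15+6+27=48
- A+E: weight 7+5=12, value 15+29=44
Best: $62.

$62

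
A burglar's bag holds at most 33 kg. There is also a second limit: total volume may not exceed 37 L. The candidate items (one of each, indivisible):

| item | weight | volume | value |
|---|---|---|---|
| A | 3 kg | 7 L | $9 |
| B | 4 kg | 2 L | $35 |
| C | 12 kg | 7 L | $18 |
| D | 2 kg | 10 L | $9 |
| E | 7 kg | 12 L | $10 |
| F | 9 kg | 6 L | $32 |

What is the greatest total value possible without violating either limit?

Feasible sets respecting both limits:
- A+B+C+D+F: weight 30, volume 32, value 103
- B+C+E+F: weight 32, volume 27, value 95
- A+B+D+E+F: weight 25, volume 37, value 95
Best: $103.

$103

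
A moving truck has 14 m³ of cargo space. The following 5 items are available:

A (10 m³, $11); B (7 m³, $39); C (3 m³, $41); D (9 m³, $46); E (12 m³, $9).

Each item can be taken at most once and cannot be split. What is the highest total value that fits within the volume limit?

Check high-value combinations within 14 m³:
- C+D: volume 3+9=12, value 41+46=87
- B+C: volume 7+3=10, value 39+41=80
- A+C: volume 10+3=13, value 11+41=52
Best: $87.

$87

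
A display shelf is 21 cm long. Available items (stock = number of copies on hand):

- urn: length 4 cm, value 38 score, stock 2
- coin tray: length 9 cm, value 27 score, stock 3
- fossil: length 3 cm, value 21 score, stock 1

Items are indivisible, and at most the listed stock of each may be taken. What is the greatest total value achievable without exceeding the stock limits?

124 score

Best selections within length 21 and stock limits:
- 2×urn + 1×coin tray + 1×fossil: length 20, value 124
- 2×urn + 1×coin tray: length 17, value 103
- 2×urn + 1×fossil: length 11, value 97
- 1×urn + 1×coin tray + 1×fossil: length 16, value 86
Best: 124 score.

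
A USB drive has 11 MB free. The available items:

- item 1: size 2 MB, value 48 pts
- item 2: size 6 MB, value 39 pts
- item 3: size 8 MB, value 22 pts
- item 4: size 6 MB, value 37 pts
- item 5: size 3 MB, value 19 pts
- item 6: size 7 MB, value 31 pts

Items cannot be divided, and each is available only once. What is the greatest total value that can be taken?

106 pts

This is a 0/1 knapsack; check combinations near the capacity.
- item 1+item 2+item 5: size 2+6+3=11, value 48+39+19=106
- item 1+item 4+item 5: size 2+6+3=11, value 48+37+19=104
- item 1+item 2: size 2+6=8, value 48+39=87
Best: 106 pts.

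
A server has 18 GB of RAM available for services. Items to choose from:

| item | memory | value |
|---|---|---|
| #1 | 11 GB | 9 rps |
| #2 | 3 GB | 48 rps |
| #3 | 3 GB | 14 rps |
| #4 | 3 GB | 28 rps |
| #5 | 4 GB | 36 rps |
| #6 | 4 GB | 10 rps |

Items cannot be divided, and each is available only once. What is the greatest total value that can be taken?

Check high-value combinations within 18 GB:
- #2+#3+#4+#5+#6: memory 3+3+3+4+4=17, value 48+14+28+36+10=136
- #2+#3+#4+#5: memory 3+3+3+4=13, value 48+14+28+36=126
- #2+#4+#5+#6: memory 3+3+4+4=14, value 48+28+36+10=122
- #2+#4+#5: memory 3+3+4=10, value 48+28+36=112
- #2+#3+#5+#6: memory 3+3+4+4=14, value 48+14+36+10=108
Best: 136 rps.

136 rps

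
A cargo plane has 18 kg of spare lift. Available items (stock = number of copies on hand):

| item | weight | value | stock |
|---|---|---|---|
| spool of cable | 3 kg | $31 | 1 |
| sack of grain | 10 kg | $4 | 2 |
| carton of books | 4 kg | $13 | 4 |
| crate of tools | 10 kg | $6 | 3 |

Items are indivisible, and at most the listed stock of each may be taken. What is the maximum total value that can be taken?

Best selections within weight 18 and stock limits:
- 1×spool of cable + 3×carton of books: weight 15, value 70
- 1×spool of cable + 2×carton of books: weight 11, value 57
- 4×carton of books: weight 16, value 52
- 1×spool of cable + 1×carton of books + 1×crate of tools: weight 17, value 50
Best: $70.

$70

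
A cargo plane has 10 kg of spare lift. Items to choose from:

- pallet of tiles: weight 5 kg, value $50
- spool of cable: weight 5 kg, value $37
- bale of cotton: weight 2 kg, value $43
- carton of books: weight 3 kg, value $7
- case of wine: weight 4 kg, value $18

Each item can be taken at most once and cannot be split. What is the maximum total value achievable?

$100

Check high-value combinations within 10 kg:
- pallet of tiles+bale of cotton+carton of books: weight 5+2+3=10, value 50+43+7=100
- pallet of tiles+bale of cotton: weight 5+2=7, value 50+43=93
- pallet of tiles+spool of cable: weight 5+5=10, value 50+37=87
Best: $100.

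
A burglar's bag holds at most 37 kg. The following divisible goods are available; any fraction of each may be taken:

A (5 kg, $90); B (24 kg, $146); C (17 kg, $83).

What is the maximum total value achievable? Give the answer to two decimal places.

Take in order of value per unit:
- A (90/5 per unit): all 5 → value 90, running total 90.00
- B (146/24 per unit): all 24 → value 146, running total 236.00
- C (83/17 per unit): 8 of 17 → value 8×83/17 = 39.0588, running total 275.06
Total 275.06.

275.06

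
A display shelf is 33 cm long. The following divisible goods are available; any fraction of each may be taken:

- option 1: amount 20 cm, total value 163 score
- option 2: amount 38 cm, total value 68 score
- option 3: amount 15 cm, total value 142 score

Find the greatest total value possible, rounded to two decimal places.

Take in order of value per unit:
- option 3 (142/15 per unit): all 15 → value 142, running total 142.00
- option 1 (163/20 per unit): 18 of 20 → value 18×163/20 = 146.7000, running total 288.70
Total 288.70.

288.70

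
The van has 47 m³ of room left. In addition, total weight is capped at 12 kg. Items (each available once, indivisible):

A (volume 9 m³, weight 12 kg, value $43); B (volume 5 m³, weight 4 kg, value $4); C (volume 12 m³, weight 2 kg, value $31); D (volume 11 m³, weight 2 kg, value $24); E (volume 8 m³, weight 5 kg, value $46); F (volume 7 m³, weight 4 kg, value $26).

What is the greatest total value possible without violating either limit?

Feasible sets respecting both limits:
- C+E+F: volume 27, weight 11, value 103
- C+D+E: volume 31, weight 9, value 101
- D+E+F: volume 26, weight 11, value 96
- B+C+D+F: volume 35, weight 12, value 85
Best: $103.

$103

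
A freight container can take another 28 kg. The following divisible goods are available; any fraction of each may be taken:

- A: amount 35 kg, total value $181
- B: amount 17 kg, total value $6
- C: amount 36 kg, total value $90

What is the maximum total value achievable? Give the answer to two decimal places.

Take in order of value per unit:
- A (181/35 per unit): 28 of 35 → value 28×181/35 = 144.8000, running total 144.80
Total 144.80.

144.80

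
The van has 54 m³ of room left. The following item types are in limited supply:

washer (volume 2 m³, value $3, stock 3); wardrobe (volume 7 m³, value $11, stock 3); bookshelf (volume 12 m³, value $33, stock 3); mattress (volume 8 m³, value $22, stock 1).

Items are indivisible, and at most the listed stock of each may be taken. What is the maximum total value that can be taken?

Best selections within volume 54 and stock limits:
- 1×washer + 1×wardrobe + 3×bookshelf + 1×mattress: volume 53, value 135
- 1×wardrobe + 3×bookshelf + 1×mattress: volume 51, value 132
Best: $135.

$135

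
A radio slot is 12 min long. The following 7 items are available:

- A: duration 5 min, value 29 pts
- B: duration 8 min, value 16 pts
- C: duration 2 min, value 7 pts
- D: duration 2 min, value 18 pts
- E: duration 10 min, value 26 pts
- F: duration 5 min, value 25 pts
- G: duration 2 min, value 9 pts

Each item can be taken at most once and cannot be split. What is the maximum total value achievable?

72 pts

Check high-value combinations within 12 min:
- A+D+F: duration 5+2+5=12, value 29+18+25=72
- A+C+D+G: duration 5+2+2+2=11, value 29+7+18+9=63
- A+F+G: duration 5+5+2=12, value 29+25+9=63
Best: 72 pts.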